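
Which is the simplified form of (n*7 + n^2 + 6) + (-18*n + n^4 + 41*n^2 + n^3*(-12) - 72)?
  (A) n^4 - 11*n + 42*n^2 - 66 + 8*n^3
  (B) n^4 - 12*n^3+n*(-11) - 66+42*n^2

Adding the polynomials and combining like terms:
(n*7 + n^2 + 6) + (-18*n + n^4 + 41*n^2 + n^3*(-12) - 72)
= n^4 - 12*n^3+n*(-11) - 66+42*n^2
B) n^4 - 12*n^3+n*(-11) - 66+42*n^2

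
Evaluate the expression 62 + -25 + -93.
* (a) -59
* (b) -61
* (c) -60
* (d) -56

First: 62 + -25 = 37
Then: 37 + -93 = -56
d) -56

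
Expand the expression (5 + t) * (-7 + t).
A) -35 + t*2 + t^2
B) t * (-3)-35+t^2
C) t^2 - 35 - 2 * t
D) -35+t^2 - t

Expanding (5 + t) * (-7 + t):
= t^2 - 35 - 2 * t
C) t^2 - 35 - 2 * t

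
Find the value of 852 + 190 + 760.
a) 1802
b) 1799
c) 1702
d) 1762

First: 852 + 190 = 1042
Then: 1042 + 760 = 1802
a) 1802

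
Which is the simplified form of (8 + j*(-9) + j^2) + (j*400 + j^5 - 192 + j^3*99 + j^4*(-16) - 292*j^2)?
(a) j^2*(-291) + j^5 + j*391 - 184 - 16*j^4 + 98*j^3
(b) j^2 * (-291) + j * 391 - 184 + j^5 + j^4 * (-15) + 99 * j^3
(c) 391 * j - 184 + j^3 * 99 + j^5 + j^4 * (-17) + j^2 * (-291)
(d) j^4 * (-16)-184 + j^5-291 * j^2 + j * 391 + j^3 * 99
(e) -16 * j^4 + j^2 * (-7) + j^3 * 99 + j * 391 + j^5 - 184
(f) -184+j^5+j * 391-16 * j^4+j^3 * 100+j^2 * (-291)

Adding the polynomials and combining like terms:
(8 + j*(-9) + j^2) + (j*400 + j^5 - 192 + j^3*99 + j^4*(-16) - 292*j^2)
= j^4 * (-16)-184 + j^5-291 * j^2 + j * 391 + j^3 * 99
d) j^4 * (-16)-184 + j^5-291 * j^2 + j * 391 + j^3 * 99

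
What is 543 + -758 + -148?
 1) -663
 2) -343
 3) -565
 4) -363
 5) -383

First: 543 + -758 = -215
Then: -215 + -148 = -363
4) -363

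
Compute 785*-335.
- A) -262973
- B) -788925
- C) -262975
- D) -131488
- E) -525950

785 * -335 = -262975
C) -262975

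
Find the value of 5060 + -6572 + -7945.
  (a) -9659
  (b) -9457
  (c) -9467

First: 5060 + -6572 = -1512
Then: -1512 + -7945 = -9457
b) -9457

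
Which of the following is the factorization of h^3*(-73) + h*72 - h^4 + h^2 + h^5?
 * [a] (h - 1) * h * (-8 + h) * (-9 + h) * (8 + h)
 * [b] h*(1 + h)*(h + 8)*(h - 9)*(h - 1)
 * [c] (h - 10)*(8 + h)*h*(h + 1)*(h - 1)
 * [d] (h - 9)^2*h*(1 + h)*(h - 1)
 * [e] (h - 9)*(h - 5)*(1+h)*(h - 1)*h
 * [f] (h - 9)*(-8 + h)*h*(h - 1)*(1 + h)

We need to factor h^3*(-73) + h*72 - h^4 + h^2 + h^5.
The factored form is h*(1 + h)*(h + 8)*(h - 9)*(h - 1).
b) h*(1 + h)*(h + 8)*(h - 9)*(h - 1)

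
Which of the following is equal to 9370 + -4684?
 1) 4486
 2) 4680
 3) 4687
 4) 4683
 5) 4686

9370 + -4684 = 4686
5) 4686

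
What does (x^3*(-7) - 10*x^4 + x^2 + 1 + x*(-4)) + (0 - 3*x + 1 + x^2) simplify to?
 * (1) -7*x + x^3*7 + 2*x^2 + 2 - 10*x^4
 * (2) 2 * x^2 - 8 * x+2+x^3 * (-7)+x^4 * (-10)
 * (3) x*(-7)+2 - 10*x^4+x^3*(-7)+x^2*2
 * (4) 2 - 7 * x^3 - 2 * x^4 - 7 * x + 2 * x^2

Adding the polynomials and combining like terms:
(x^3*(-7) - 10*x^4 + x^2 + 1 + x*(-4)) + (0 - 3*x + 1 + x^2)
= x*(-7)+2 - 10*x^4+x^3*(-7)+x^2*2
3) x*(-7)+2 - 10*x^4+x^3*(-7)+x^2*2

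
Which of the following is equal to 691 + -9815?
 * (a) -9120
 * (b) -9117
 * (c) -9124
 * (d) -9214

691 + -9815 = -9124
c) -9124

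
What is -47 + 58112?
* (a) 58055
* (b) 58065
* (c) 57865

-47 + 58112 = 58065
b) 58065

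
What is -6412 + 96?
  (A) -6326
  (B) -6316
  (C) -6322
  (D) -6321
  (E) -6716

-6412 + 96 = -6316
B) -6316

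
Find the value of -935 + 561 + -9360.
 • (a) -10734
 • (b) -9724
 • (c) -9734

First: -935 + 561 = -374
Then: -374 + -9360 = -9734
c) -9734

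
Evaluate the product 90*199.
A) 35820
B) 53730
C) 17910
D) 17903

90 * 199 = 17910
C) 17910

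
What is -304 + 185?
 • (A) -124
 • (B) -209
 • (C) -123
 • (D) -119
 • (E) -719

-304 + 185 = -119
D) -119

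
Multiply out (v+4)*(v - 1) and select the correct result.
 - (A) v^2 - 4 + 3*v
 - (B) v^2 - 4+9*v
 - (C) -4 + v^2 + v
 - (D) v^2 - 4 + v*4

Expanding (v+4)*(v - 1):
= v^2 - 4 + 3*v
A) v^2 - 4 + 3*v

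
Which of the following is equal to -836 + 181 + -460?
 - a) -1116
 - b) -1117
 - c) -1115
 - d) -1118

First: -836 + 181 = -655
Then: -655 + -460 = -1115
c) -1115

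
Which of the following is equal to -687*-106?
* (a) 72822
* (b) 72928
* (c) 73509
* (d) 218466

-687 * -106 = 72822
a) 72822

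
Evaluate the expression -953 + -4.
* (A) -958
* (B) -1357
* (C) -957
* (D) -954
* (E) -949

-953 + -4 = -957
C) -957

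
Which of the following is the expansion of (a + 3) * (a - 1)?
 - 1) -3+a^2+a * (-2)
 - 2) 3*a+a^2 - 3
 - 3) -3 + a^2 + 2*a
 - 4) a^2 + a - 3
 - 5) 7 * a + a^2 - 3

Expanding (a + 3) * (a - 1):
= -3 + a^2 + 2*a
3) -3 + a^2 + 2*a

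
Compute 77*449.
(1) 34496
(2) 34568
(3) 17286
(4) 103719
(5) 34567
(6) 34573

77 * 449 = 34573
6) 34573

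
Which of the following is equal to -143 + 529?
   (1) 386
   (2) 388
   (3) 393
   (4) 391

-143 + 529 = 386
1) 386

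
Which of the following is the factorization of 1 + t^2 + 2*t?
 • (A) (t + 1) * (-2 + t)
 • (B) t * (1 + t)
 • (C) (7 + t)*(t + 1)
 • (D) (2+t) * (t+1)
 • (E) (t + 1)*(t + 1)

We need to factor 1 + t^2 + 2*t.
The factored form is (t + 1)*(t + 1).
E) (t + 1)*(t + 1)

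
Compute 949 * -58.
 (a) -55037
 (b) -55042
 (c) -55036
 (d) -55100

949 * -58 = -55042
b) -55042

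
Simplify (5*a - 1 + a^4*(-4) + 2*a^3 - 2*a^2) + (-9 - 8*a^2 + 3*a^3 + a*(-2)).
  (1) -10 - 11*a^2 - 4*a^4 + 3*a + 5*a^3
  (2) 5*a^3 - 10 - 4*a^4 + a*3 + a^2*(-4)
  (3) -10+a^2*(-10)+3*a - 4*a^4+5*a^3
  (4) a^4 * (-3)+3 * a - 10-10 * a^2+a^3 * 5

Adding the polynomials and combining like terms:
(5*a - 1 + a^4*(-4) + 2*a^3 - 2*a^2) + (-9 - 8*a^2 + 3*a^3 + a*(-2))
= -10+a^2*(-10)+3*a - 4*a^4+5*a^3
3) -10+a^2*(-10)+3*a - 4*a^4+5*a^3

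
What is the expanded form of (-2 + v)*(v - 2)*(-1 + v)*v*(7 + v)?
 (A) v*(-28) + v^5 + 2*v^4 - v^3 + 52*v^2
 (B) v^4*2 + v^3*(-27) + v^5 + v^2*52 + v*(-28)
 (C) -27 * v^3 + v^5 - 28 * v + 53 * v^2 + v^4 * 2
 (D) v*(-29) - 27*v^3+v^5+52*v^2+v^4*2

Expanding (-2 + v)*(v - 2)*(-1 + v)*v*(7 + v):
= v^4*2 + v^3*(-27) + v^5 + v^2*52 + v*(-28)
B) v^4*2 + v^3*(-27) + v^5 + v^2*52 + v*(-28)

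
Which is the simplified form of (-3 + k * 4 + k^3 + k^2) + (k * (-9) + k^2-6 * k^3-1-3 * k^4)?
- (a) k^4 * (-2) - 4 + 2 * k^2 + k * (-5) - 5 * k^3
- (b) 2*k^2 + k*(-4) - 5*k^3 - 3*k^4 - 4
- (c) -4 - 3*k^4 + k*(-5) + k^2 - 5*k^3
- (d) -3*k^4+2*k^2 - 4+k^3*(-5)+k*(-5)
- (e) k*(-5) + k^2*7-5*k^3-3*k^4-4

Adding the polynomials and combining like terms:
(-3 + k*4 + k^3 + k^2) + (k*(-9) + k^2 - 6*k^3 - 1 - 3*k^4)
= -3*k^4+2*k^2 - 4+k^3*(-5)+k*(-5)
d) -3*k^4+2*k^2 - 4+k^3*(-5)+k*(-5)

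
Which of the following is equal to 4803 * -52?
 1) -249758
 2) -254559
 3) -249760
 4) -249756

4803 * -52 = -249756
4) -249756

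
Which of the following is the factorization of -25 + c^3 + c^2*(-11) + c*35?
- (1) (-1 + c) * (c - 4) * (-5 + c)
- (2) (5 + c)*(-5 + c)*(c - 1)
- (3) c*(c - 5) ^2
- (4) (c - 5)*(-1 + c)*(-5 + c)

We need to factor -25 + c^3 + c^2*(-11) + c*35.
The factored form is (c - 5)*(-1 + c)*(-5 + c).
4) (c - 5)*(-1 + c)*(-5 + c)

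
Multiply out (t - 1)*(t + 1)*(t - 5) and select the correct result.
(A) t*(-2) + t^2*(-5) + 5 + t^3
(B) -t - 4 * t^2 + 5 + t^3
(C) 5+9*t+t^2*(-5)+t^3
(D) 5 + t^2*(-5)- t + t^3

Expanding (t - 1)*(t + 1)*(t - 5):
= 5 + t^2*(-5)- t + t^3
D) 5 + t^2*(-5)- t + t^3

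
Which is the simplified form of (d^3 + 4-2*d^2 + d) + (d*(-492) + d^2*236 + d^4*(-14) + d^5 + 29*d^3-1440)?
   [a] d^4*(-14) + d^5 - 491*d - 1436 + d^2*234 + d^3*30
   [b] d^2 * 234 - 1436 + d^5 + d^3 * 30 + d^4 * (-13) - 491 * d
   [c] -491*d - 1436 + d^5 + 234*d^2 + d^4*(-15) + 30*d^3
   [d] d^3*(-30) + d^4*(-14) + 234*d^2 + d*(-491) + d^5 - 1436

Adding the polynomials and combining like terms:
(d^3 + 4 - 2*d^2 + d) + (d*(-492) + d^2*236 + d^4*(-14) + d^5 + 29*d^3 - 1440)
= d^4*(-14) + d^5 - 491*d - 1436 + d^2*234 + d^3*30
a) d^4*(-14) + d^5 - 491*d - 1436 + d^2*234 + d^3*30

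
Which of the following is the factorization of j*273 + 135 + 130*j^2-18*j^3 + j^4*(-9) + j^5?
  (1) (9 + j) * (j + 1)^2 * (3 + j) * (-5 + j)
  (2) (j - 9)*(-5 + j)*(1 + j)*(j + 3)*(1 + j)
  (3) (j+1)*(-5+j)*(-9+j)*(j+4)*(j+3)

We need to factor j*273 + 135 + 130*j^2-18*j^3 + j^4*(-9) + j^5.
The factored form is (j - 9)*(-5 + j)*(1 + j)*(j + 3)*(1 + j).
2) (j - 9)*(-5 + j)*(1 + j)*(j + 3)*(1 + j)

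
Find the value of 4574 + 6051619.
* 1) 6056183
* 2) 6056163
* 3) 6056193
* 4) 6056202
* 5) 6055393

4574 + 6051619 = 6056193
3) 6056193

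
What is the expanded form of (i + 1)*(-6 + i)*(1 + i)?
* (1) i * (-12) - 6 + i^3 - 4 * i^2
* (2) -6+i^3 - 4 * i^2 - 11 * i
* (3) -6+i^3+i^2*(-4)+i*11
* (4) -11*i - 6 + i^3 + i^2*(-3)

Expanding (i + 1)*(-6 + i)*(1 + i):
= -6+i^3 - 4 * i^2 - 11 * i
2) -6+i^3 - 4 * i^2 - 11 * i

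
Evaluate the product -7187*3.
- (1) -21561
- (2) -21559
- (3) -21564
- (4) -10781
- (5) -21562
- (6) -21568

-7187 * 3 = -21561
1) -21561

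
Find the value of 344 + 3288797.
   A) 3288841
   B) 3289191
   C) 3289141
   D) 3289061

344 + 3288797 = 3289141
C) 3289141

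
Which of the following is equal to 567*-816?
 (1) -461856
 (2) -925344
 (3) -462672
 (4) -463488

567 * -816 = -462672
3) -462672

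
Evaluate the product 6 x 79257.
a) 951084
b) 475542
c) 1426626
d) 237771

6 * 79257 = 475542
b) 475542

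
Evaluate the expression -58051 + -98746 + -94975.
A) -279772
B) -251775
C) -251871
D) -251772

First: -58051 + -98746 = -156797
Then: -156797 + -94975 = -251772
D) -251772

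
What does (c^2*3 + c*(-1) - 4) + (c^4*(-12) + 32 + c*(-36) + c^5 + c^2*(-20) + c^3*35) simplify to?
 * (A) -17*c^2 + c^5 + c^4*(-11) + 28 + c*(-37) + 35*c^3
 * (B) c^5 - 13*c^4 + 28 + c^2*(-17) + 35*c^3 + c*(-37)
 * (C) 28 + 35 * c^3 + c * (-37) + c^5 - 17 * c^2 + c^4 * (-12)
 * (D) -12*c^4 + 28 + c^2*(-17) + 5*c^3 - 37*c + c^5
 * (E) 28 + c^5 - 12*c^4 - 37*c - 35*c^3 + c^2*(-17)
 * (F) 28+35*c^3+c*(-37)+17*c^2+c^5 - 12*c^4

Adding the polynomials and combining like terms:
(c^2*3 + c*(-1) - 4) + (c^4*(-12) + 32 + c*(-36) + c^5 + c^2*(-20) + c^3*35)
= 28 + 35 * c^3 + c * (-37) + c^5 - 17 * c^2 + c^4 * (-12)
C) 28 + 35 * c^3 + c * (-37) + c^5 - 17 * c^2 + c^4 * (-12)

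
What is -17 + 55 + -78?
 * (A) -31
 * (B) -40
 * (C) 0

First: -17 + 55 = 38
Then: 38 + -78 = -40
B) -40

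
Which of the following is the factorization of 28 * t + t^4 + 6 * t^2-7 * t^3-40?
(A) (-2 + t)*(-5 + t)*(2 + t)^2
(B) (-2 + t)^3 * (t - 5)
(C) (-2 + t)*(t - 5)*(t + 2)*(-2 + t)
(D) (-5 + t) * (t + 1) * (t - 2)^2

We need to factor 28 * t + t^4 + 6 * t^2-7 * t^3-40.
The factored form is (-2 + t)*(t - 5)*(t + 2)*(-2 + t).
C) (-2 + t)*(t - 5)*(t + 2)*(-2 + t)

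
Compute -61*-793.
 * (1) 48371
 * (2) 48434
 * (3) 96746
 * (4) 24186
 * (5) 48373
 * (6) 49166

-61 * -793 = 48373
5) 48373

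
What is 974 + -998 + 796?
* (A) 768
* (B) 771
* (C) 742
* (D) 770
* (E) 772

First: 974 + -998 = -24
Then: -24 + 796 = 772
E) 772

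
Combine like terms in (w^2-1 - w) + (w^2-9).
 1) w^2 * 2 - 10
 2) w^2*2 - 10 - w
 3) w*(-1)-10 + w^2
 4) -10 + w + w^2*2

Adding the polynomials and combining like terms:
(w^2 - 1 - w) + (w^2 - 9)
= w^2*2 - 10 - w
2) w^2*2 - 10 - w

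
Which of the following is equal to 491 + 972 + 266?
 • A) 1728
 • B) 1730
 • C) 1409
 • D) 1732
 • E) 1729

First: 491 + 972 = 1463
Then: 1463 + 266 = 1729
E) 1729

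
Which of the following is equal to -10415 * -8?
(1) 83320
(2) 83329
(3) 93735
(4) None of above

-10415 * -8 = 83320
1) 83320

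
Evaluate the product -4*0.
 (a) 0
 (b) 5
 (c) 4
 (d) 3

-4 * 0 = 0
a) 0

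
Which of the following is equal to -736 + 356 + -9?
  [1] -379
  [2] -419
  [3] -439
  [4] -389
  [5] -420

First: -736 + 356 = -380
Then: -380 + -9 = -389
4) -389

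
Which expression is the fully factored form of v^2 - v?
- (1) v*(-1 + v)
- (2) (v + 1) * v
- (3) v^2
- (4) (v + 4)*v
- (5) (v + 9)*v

We need to factor v^2 - v.
The factored form is v*(-1 + v).
1) v*(-1 + v)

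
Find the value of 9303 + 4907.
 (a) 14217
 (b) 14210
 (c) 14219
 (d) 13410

9303 + 4907 = 14210
b) 14210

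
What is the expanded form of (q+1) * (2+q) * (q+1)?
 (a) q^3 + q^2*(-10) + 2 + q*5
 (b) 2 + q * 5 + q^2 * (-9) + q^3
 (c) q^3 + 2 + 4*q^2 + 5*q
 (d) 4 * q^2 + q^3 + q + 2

Expanding (q+1) * (2+q) * (q+1):
= q^3 + 2 + 4*q^2 + 5*q
c) q^3 + 2 + 4*q^2 + 5*q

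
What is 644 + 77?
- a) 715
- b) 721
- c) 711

644 + 77 = 721
b) 721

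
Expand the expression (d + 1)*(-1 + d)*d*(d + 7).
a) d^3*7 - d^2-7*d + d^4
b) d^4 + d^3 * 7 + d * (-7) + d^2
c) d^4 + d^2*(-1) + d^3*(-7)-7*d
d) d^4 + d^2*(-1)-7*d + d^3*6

Expanding (d + 1)*(-1 + d)*d*(d + 7):
= d^3*7 - d^2-7*d + d^4
a) d^3*7 - d^2-7*d + d^4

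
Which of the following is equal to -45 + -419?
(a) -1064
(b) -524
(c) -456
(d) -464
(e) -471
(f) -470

-45 + -419 = -464
d) -464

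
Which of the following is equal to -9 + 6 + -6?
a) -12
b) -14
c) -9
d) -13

First: -9 + 6 = -3
Then: -3 + -6 = -9
c) -9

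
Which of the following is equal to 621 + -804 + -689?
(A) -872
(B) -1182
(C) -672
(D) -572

First: 621 + -804 = -183
Then: -183 + -689 = -872
A) -872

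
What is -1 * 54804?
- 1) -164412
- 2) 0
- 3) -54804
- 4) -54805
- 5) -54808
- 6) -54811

-1 * 54804 = -54804
3) -54804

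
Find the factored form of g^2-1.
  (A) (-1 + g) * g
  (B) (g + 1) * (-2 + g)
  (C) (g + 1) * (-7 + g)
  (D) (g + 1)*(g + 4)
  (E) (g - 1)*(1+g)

We need to factor g^2-1.
The factored form is (g - 1)*(1+g).
E) (g - 1)*(1+g)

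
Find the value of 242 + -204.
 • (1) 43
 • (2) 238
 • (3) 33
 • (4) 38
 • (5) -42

242 + -204 = 38
4) 38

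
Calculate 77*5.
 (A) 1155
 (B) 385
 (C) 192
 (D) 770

77 * 5 = 385
B) 385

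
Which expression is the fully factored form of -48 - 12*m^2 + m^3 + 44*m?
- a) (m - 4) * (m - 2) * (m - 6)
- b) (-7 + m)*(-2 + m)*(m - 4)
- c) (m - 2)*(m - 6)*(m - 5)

We need to factor -48 - 12*m^2 + m^3 + 44*m.
The factored form is (m - 4) * (m - 2) * (m - 6).
a) (m - 4) * (m - 2) * (m - 6)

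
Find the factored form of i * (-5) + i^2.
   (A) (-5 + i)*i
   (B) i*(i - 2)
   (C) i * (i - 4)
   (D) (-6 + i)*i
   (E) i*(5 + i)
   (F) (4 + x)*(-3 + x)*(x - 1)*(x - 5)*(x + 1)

We need to factor i * (-5) + i^2.
The factored form is (-5 + i)*i.
A) (-5 + i)*i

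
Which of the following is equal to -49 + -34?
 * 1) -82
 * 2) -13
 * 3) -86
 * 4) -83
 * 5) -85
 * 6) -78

-49 + -34 = -83
4) -83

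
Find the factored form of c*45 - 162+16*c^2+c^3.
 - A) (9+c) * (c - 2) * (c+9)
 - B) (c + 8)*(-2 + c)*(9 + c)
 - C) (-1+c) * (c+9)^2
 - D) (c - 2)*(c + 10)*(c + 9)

We need to factor c*45 - 162+16*c^2+c^3.
The factored form is (9+c) * (c - 2) * (c+9).
A) (9+c) * (c - 2) * (c+9)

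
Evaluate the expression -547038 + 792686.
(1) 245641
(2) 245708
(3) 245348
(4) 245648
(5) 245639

-547038 + 792686 = 245648
4) 245648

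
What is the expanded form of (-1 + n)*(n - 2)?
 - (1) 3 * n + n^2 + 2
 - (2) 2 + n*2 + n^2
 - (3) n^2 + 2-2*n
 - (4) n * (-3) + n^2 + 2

Expanding (-1 + n)*(n - 2):
= n * (-3) + n^2 + 2
4) n * (-3) + n^2 + 2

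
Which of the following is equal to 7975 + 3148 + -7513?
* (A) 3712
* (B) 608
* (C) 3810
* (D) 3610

First: 7975 + 3148 = 11123
Then: 11123 + -7513 = 3610
D) 3610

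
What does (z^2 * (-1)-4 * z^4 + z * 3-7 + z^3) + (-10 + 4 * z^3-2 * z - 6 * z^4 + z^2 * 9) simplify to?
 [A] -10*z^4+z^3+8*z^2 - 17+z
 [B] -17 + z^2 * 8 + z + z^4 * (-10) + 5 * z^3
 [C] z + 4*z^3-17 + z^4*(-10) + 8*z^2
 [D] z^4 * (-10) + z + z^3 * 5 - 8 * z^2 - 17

Adding the polynomials and combining like terms:
(z^2*(-1) - 4*z^4 + z*3 - 7 + z^3) + (-10 + 4*z^3 - 2*z - 6*z^4 + z^2*9)
= -17 + z^2 * 8 + z + z^4 * (-10) + 5 * z^3
B) -17 + z^2 * 8 + z + z^4 * (-10) + 5 * z^3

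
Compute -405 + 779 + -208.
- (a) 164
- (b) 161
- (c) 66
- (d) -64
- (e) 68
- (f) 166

First: -405 + 779 = 374
Then: 374 + -208 = 166
f) 166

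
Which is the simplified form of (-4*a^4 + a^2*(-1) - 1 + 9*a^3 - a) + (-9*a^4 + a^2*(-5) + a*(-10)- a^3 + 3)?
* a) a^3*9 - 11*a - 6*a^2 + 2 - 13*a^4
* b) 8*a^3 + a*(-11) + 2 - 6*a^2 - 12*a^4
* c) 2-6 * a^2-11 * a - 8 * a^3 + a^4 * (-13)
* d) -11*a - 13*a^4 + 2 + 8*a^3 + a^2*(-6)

Adding the polynomials and combining like terms:
(-4*a^4 + a^2*(-1) - 1 + 9*a^3 - a) + (-9*a^4 + a^2*(-5) + a*(-10) - a^3 + 3)
= -11*a - 13*a^4 + 2 + 8*a^3 + a^2*(-6)
d) -11*a - 13*a^4 + 2 + 8*a^3 + a^2*(-6)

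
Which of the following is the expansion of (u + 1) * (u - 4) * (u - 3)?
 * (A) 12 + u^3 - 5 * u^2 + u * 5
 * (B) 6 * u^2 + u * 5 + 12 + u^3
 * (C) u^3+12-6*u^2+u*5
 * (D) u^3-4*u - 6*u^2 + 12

Expanding (u + 1) * (u - 4) * (u - 3):
= u^3+12-6*u^2+u*5
C) u^3+12-6*u^2+u*5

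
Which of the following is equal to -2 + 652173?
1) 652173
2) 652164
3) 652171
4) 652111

-2 + 652173 = 652171
3) 652171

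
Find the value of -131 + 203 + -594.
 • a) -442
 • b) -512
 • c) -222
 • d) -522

First: -131 + 203 = 72
Then: 72 + -594 = -522
d) -522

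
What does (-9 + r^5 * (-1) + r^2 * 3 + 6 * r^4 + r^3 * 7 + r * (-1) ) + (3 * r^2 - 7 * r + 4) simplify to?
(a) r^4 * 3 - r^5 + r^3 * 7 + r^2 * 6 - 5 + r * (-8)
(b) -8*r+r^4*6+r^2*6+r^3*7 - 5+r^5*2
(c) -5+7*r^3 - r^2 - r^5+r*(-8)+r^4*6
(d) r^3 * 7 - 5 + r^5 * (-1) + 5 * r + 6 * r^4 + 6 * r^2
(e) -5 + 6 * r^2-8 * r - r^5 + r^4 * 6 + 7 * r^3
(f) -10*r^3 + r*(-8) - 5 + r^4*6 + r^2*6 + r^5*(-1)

Adding the polynomials and combining like terms:
(-9 + r^5*(-1) + r^2*3 + 6*r^4 + r^3*7 + r*(-1)) + (3*r^2 - 7*r + 4)
= -5 + 6 * r^2-8 * r - r^5 + r^4 * 6 + 7 * r^3
e) -5 + 6 * r^2-8 * r - r^5 + r^4 * 6 + 7 * r^3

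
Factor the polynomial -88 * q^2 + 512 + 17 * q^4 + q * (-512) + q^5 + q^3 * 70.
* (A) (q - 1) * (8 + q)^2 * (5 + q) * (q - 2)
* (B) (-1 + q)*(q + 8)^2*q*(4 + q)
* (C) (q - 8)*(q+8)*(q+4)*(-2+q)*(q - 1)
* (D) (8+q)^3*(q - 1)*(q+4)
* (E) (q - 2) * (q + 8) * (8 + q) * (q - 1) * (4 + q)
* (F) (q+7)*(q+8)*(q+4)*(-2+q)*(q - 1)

We need to factor -88 * q^2 + 512 + 17 * q^4 + q * (-512) + q^5 + q^3 * 70.
The factored form is (q - 2) * (q + 8) * (8 + q) * (q - 1) * (4 + q).
E) (q - 2) * (q + 8) * (8 + q) * (q - 1) * (4 + q)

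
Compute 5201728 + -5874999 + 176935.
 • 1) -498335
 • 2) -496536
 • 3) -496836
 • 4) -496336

First: 5201728 + -5874999 = -673271
Then: -673271 + 176935 = -496336
4) -496336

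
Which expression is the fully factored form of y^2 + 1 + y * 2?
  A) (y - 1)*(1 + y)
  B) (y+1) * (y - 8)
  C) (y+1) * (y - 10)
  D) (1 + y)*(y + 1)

We need to factor y^2 + 1 + y * 2.
The factored form is (1 + y)*(y + 1).
D) (1 + y)*(y + 1)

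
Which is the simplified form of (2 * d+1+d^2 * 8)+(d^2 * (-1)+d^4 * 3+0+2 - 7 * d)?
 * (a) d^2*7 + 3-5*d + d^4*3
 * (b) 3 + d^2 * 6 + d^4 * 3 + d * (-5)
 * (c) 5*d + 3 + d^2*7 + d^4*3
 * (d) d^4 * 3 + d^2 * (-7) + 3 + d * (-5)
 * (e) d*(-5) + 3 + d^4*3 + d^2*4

Adding the polynomials and combining like terms:
(2*d + 1 + d^2*8) + (d^2*(-1) + d^4*3 + 0 + 2 - 7*d)
= d^2*7 + 3-5*d + d^4*3
a) d^2*7 + 3-5*d + d^4*3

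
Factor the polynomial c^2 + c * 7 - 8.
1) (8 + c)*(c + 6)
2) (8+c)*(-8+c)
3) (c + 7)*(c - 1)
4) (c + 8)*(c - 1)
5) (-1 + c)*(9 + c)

We need to factor c^2 + c * 7 - 8.
The factored form is (c + 8)*(c - 1).
4) (c + 8)*(c - 1)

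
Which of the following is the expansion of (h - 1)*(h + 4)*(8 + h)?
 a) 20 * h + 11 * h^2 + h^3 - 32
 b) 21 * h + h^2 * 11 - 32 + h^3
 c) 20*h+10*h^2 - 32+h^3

Expanding (h - 1)*(h + 4)*(8 + h):
= 20 * h + 11 * h^2 + h^3 - 32
a) 20 * h + 11 * h^2 + h^3 - 32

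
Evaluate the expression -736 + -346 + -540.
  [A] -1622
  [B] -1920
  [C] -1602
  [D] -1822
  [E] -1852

First: -736 + -346 = -1082
Then: -1082 + -540 = -1622
A) -1622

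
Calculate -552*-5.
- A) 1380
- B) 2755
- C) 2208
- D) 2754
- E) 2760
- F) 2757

-552 * -5 = 2760
E) 2760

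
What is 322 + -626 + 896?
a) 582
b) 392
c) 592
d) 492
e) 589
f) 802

First: 322 + -626 = -304
Then: -304 + 896 = 592
c) 592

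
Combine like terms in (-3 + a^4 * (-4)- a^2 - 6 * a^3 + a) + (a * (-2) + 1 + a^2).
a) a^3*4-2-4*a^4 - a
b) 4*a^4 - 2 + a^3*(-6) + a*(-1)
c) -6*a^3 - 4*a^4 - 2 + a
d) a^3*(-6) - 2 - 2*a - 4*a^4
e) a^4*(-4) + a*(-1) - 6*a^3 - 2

Adding the polynomials and combining like terms:
(-3 + a^4*(-4) - a^2 - 6*a^3 + a) + (a*(-2) + 1 + a^2)
= a^4*(-4) + a*(-1) - 6*a^3 - 2
e) a^4*(-4) + a*(-1) - 6*a^3 - 2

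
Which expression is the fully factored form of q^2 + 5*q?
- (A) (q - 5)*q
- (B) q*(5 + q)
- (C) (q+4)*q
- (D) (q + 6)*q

We need to factor q^2 + 5*q.
The factored form is q*(5 + q).
B) q*(5 + q)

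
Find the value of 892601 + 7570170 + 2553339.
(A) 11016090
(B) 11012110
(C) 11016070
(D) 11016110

First: 892601 + 7570170 = 8462771
Then: 8462771 + 2553339 = 11016110
D) 11016110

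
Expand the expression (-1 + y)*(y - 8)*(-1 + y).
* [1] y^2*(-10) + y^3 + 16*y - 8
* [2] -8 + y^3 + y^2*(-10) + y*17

Expanding (-1 + y)*(y - 8)*(-1 + y):
= -8 + y^3 + y^2*(-10) + y*17
2) -8 + y^3 + y^2*(-10) + y*17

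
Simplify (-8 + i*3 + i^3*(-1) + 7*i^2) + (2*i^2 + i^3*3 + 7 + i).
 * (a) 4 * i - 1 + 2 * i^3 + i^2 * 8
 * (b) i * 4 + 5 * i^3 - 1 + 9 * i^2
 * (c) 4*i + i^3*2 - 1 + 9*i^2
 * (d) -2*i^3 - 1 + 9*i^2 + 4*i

Adding the polynomials and combining like terms:
(-8 + i*3 + i^3*(-1) + 7*i^2) + (2*i^2 + i^3*3 + 7 + i)
= 4*i + i^3*2 - 1 + 9*i^2
c) 4*i + i^3*2 - 1 + 9*i^2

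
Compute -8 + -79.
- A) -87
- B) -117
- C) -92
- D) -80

-8 + -79 = -87
A) -87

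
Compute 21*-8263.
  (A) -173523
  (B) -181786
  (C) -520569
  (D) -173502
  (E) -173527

21 * -8263 = -173523
A) -173523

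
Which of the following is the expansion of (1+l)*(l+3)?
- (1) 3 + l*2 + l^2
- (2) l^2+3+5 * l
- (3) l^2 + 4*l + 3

Expanding (1+l)*(l+3):
= l^2 + 4*l + 3
3) l^2 + 4*l + 3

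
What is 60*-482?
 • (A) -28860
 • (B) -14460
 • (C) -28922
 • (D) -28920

60 * -482 = -28920
D) -28920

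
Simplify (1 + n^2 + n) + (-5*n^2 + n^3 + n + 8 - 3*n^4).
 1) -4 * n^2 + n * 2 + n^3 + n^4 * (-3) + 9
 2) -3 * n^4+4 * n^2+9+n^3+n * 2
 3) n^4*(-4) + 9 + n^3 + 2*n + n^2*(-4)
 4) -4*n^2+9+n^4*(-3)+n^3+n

Adding the polynomials and combining like terms:
(1 + n^2 + n) + (-5*n^2 + n^3 + n + 8 - 3*n^4)
= -4 * n^2 + n * 2 + n^3 + n^4 * (-3) + 9
1) -4 * n^2 + n * 2 + n^3 + n^4 * (-3) + 9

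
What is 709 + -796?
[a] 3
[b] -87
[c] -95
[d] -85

709 + -796 = -87
b) -87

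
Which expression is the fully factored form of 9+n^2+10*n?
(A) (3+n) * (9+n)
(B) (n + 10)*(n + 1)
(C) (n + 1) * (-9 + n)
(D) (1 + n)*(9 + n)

We need to factor 9+n^2+10*n.
The factored form is (1 + n)*(9 + n).
D) (1 + n)*(9 + n)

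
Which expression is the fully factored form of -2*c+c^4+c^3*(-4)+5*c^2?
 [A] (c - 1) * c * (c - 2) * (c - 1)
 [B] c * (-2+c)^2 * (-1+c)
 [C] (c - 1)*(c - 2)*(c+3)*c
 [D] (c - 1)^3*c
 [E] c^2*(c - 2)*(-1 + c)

We need to factor -2*c+c^4+c^3*(-4)+5*c^2.
The factored form is (c - 1) * c * (c - 2) * (c - 1).
A) (c - 1) * c * (c - 2) * (c - 1)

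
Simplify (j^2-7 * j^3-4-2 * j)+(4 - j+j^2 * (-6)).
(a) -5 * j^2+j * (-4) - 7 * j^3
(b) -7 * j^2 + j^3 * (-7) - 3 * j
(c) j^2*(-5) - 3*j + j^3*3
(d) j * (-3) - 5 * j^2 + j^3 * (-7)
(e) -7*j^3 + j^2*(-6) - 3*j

Adding the polynomials and combining like terms:
(j^2 - 7*j^3 - 4 - 2*j) + (4 - j + j^2*(-6))
= j * (-3) - 5 * j^2 + j^3 * (-7)
d) j * (-3) - 5 * j^2 + j^3 * (-7)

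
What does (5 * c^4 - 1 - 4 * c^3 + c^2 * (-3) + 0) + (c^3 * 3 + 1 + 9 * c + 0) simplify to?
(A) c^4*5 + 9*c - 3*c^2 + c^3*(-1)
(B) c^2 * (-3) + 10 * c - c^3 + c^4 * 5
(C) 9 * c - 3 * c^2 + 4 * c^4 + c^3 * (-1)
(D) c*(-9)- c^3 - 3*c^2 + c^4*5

Adding the polynomials and combining like terms:
(5*c^4 - 1 - 4*c^3 + c^2*(-3) + 0) + (c^3*3 + 1 + 9*c + 0)
= c^4*5 + 9*c - 3*c^2 + c^3*(-1)
A) c^4*5 + 9*c - 3*c^2 + c^3*(-1)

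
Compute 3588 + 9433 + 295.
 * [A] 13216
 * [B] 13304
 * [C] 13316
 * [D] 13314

First: 3588 + 9433 = 13021
Then: 13021 + 295 = 13316
C) 13316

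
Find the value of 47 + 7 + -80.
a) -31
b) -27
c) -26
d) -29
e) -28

First: 47 + 7 = 54
Then: 54 + -80 = -26
c) -26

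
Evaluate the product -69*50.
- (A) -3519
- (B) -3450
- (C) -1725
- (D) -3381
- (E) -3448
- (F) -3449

-69 * 50 = -3450
B) -3450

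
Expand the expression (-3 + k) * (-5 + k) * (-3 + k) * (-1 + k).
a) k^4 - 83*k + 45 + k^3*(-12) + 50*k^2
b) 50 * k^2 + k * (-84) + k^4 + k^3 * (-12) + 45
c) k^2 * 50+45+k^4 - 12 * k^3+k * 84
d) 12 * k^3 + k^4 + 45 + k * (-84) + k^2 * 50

Expanding (-3 + k) * (-5 + k) * (-3 + k) * (-1 + k):
= 50 * k^2 + k * (-84) + k^4 + k^3 * (-12) + 45
b) 50 * k^2 + k * (-84) + k^4 + k^3 * (-12) + 45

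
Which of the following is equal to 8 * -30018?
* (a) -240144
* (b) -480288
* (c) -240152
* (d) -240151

8 * -30018 = -240144
a) -240144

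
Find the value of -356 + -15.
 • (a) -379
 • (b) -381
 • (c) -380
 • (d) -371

-356 + -15 = -371
d) -371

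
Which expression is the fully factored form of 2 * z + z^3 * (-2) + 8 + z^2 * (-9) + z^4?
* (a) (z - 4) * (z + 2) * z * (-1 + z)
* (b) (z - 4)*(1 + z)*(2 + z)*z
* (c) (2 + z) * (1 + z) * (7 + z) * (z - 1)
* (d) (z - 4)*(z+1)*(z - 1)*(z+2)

We need to factor 2 * z + z^3 * (-2) + 8 + z^2 * (-9) + z^4.
The factored form is (z - 4)*(z+1)*(z - 1)*(z+2).
d) (z - 4)*(z+1)*(z - 1)*(z+2)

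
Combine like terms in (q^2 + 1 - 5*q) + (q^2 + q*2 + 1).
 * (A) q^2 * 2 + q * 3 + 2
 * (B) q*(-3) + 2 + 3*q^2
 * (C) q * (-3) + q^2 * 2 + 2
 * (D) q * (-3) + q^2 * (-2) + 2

Adding the polynomials and combining like terms:
(q^2 + 1 - 5*q) + (q^2 + q*2 + 1)
= q * (-3) + q^2 * 2 + 2
C) q * (-3) + q^2 * 2 + 2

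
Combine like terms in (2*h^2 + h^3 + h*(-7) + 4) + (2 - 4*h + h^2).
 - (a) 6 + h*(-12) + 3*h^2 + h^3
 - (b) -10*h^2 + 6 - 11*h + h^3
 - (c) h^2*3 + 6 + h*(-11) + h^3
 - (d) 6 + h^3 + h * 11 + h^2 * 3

Adding the polynomials and combining like terms:
(2*h^2 + h^3 + h*(-7) + 4) + (2 - 4*h + h^2)
= h^2*3 + 6 + h*(-11) + h^3
c) h^2*3 + 6 + h*(-11) + h^3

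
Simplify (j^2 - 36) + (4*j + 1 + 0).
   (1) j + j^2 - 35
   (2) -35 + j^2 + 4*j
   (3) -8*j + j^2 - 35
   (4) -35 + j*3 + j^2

Adding the polynomials and combining like terms:
(j^2 - 36) + (4*j + 1 + 0)
= -35 + j^2 + 4*j
2) -35 + j^2 + 4*j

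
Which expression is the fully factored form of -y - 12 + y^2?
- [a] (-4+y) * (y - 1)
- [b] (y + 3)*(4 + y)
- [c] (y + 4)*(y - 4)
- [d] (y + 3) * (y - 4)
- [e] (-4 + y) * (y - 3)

We need to factor -y - 12 + y^2.
The factored form is (y + 3) * (y - 4).
d) (y + 3) * (y - 4)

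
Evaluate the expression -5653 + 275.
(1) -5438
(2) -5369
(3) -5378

-5653 + 275 = -5378
3) -5378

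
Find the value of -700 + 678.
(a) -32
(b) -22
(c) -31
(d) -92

-700 + 678 = -22
b) -22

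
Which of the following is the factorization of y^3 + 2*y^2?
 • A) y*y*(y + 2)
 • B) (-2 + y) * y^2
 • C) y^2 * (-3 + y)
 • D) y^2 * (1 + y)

We need to factor y^3 + 2*y^2.
The factored form is y*y*(y + 2).
A) y*y*(y + 2)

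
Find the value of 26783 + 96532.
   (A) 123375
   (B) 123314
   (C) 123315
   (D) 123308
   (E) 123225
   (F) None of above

26783 + 96532 = 123315
C) 123315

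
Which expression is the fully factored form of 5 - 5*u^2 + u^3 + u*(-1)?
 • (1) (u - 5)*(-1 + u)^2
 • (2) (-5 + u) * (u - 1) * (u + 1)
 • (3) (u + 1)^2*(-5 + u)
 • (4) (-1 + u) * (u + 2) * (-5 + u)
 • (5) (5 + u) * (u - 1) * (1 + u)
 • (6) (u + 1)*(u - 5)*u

We need to factor 5 - 5*u^2 + u^3 + u*(-1).
The factored form is (-5 + u) * (u - 1) * (u + 1).
2) (-5 + u) * (u - 1) * (u + 1)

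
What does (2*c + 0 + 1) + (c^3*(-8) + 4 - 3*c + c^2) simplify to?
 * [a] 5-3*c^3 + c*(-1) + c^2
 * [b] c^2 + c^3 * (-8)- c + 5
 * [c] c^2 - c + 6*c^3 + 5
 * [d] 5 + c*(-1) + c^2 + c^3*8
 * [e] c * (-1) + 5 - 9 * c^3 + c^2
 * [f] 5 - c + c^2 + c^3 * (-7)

Adding the polynomials and combining like terms:
(2*c + 0 + 1) + (c^3*(-8) + 4 - 3*c + c^2)
= c^2 + c^3 * (-8)- c + 5
b) c^2 + c^3 * (-8)- c + 5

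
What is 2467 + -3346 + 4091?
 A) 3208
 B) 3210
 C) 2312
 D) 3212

First: 2467 + -3346 = -879
Then: -879 + 4091 = 3212
D) 3212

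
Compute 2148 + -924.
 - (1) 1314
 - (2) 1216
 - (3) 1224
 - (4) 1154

2148 + -924 = 1224
3) 1224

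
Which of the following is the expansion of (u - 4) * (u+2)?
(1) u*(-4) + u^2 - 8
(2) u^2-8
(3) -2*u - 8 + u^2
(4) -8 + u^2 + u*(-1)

Expanding (u - 4) * (u+2):
= -2*u - 8 + u^2
3) -2*u - 8 + u^2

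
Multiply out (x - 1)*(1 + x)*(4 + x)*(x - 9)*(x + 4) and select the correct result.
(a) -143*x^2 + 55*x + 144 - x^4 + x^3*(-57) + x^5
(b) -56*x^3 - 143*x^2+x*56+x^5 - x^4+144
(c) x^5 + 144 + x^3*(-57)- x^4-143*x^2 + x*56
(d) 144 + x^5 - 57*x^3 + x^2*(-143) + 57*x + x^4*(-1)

Expanding (x - 1)*(1 + x)*(4 + x)*(x - 9)*(x + 4):
= x^5 + 144 + x^3*(-57)- x^4-143*x^2 + x*56
c) x^5 + 144 + x^3*(-57)- x^4-143*x^2 + x*56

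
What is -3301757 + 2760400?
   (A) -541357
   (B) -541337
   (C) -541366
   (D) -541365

-3301757 + 2760400 = -541357
A) -541357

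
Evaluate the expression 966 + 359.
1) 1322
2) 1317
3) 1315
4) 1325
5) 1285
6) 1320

966 + 359 = 1325
4) 1325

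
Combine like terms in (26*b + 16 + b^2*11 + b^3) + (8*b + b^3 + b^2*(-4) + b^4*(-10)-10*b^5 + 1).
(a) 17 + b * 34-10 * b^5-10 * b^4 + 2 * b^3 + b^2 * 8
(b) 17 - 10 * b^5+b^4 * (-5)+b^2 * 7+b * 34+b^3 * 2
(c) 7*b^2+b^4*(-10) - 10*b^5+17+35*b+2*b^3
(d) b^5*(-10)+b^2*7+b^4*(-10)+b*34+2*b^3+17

Adding the polynomials and combining like terms:
(26*b + 16 + b^2*11 + b^3) + (8*b + b^3 + b^2*(-4) + b^4*(-10) - 10*b^5 + 1)
= b^5*(-10)+b^2*7+b^4*(-10)+b*34+2*b^3+17
d) b^5*(-10)+b^2*7+b^4*(-10)+b*34+2*b^3+17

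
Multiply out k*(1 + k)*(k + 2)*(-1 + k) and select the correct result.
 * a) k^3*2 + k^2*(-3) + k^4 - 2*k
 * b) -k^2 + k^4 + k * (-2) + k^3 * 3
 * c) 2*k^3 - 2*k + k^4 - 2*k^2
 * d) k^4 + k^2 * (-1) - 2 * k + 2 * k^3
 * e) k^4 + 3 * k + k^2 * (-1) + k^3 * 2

Expanding k*(1 + k)*(k + 2)*(-1 + k):
= k^4 + k^2 * (-1) - 2 * k + 2 * k^3
d) k^4 + k^2 * (-1) - 2 * k + 2 * k^3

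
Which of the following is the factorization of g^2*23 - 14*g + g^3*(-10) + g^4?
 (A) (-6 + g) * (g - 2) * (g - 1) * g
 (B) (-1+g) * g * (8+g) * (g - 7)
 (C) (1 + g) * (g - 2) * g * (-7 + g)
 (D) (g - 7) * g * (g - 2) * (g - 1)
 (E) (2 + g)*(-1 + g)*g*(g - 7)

We need to factor g^2*23 - 14*g + g^3*(-10) + g^4.
The factored form is (g - 7) * g * (g - 2) * (g - 1).
D) (g - 7) * g * (g - 2) * (g - 1)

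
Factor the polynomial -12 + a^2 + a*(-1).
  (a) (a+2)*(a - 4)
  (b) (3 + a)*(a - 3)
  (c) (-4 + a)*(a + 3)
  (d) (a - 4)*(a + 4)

We need to factor -12 + a^2 + a*(-1).
The factored form is (-4 + a)*(a + 3).
c) (-4 + a)*(a + 3)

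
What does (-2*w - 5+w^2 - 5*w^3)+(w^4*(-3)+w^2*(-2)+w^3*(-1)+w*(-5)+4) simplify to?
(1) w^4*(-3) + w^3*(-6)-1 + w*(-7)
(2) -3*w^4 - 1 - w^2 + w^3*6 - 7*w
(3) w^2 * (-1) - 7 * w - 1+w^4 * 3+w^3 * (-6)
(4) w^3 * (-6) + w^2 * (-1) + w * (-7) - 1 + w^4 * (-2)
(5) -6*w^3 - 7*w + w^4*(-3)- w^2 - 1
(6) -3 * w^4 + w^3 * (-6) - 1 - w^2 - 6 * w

Adding the polynomials and combining like terms:
(-2*w - 5 + w^2 - 5*w^3) + (w^4*(-3) + w^2*(-2) + w^3*(-1) + w*(-5) + 4)
= -6*w^3 - 7*w + w^4*(-3)- w^2 - 1
5) -6*w^3 - 7*w + w^4*(-3)- w^2 - 1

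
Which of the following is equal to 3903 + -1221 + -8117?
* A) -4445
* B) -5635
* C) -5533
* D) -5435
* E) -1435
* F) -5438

First: 3903 + -1221 = 2682
Then: 2682 + -8117 = -5435
D) -5435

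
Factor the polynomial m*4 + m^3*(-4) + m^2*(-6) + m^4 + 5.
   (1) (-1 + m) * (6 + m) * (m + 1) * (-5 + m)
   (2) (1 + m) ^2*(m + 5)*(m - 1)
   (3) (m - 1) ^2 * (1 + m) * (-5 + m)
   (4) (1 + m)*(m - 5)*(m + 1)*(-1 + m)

We need to factor m*4 + m^3*(-4) + m^2*(-6) + m^4 + 5.
The factored form is (1 + m)*(m - 5)*(m + 1)*(-1 + m).
4) (1 + m)*(m - 5)*(m + 1)*(-1 + m)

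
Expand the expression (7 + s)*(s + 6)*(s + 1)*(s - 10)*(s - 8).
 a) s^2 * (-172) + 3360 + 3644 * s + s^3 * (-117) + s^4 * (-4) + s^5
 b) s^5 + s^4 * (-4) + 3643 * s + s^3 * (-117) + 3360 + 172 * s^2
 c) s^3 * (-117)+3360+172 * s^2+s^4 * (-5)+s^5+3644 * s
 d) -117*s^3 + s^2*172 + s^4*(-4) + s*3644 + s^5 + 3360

Expanding (7 + s)*(s + 6)*(s + 1)*(s - 10)*(s - 8):
= -117*s^3 + s^2*172 + s^4*(-4) + s*3644 + s^5 + 3360
d) -117*s^3 + s^2*172 + s^4*(-4) + s*3644 + s^5 + 3360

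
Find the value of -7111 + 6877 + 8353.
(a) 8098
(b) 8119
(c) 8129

First: -7111 + 6877 = -234
Then: -234 + 8353 = 8119
b) 8119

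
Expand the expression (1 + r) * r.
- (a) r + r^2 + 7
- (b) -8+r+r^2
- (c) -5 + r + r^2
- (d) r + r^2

Expanding (1 + r) * r:
= r + r^2
d) r + r^2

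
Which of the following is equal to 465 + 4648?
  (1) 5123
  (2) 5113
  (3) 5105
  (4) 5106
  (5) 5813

465 + 4648 = 5113
2) 5113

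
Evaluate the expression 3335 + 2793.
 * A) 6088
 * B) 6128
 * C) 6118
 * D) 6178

3335 + 2793 = 6128
B) 6128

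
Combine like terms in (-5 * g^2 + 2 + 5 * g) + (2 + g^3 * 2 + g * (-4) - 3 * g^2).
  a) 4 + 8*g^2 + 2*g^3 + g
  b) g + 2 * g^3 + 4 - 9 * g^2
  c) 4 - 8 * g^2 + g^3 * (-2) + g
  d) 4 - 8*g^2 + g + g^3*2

Adding the polynomials and combining like terms:
(-5*g^2 + 2 + 5*g) + (2 + g^3*2 + g*(-4) - 3*g^2)
= 4 - 8*g^2 + g + g^3*2
d) 4 - 8*g^2 + g + g^3*2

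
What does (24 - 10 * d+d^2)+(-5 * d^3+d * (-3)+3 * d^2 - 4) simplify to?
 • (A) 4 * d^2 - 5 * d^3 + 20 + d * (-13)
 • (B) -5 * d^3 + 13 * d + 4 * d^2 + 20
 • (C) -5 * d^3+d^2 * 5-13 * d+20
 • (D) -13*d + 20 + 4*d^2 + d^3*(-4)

Adding the polynomials and combining like terms:
(24 - 10*d + d^2) + (-5*d^3 + d*(-3) + 3*d^2 - 4)
= 4 * d^2 - 5 * d^3 + 20 + d * (-13)
A) 4 * d^2 - 5 * d^3 + 20 + d * (-13)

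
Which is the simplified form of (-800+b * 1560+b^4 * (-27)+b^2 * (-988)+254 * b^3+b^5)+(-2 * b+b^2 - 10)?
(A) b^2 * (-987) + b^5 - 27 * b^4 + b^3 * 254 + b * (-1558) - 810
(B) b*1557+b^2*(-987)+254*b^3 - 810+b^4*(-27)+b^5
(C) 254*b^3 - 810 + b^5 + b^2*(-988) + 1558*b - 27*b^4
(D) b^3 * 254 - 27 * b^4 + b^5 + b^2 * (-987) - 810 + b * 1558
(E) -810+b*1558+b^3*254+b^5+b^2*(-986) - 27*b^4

Adding the polynomials and combining like terms:
(-800 + b*1560 + b^4*(-27) + b^2*(-988) + 254*b^3 + b^5) + (-2*b + b^2 - 10)
= b^3 * 254 - 27 * b^4 + b^5 + b^2 * (-987) - 810 + b * 1558
D) b^3 * 254 - 27 * b^4 + b^5 + b^2 * (-987) - 810 + b * 1558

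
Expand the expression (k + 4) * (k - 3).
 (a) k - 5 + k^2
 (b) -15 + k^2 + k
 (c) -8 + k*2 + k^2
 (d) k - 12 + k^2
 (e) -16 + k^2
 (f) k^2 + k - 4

Expanding (k + 4) * (k - 3):
= k - 12 + k^2
d) k - 12 + k^2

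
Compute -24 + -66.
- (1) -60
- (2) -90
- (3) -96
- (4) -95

-24 + -66 = -90
2) -90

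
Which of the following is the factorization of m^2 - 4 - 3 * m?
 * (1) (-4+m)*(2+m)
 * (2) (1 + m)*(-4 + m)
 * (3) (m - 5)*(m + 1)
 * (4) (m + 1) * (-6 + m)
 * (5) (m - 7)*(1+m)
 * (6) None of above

We need to factor m^2 - 4 - 3 * m.
The factored form is (1 + m)*(-4 + m).
2) (1 + m)*(-4 + m)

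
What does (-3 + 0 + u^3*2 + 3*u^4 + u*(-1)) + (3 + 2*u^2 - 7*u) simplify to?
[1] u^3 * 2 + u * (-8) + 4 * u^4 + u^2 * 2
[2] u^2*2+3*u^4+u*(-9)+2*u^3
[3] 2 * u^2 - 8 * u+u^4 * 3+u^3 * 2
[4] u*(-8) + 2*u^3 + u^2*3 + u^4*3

Adding the polynomials and combining like terms:
(-3 + 0 + u^3*2 + 3*u^4 + u*(-1)) + (3 + 2*u^2 - 7*u)
= 2 * u^2 - 8 * u+u^4 * 3+u^3 * 2
3) 2 * u^2 - 8 * u+u^4 * 3+u^3 * 2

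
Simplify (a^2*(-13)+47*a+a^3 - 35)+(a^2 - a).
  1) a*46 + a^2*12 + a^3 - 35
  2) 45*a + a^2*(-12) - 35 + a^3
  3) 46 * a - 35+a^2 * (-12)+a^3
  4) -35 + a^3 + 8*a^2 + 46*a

Adding the polynomials and combining like terms:
(a^2*(-13) + 47*a + a^3 - 35) + (a^2 - a)
= 46 * a - 35+a^2 * (-12)+a^3
3) 46 * a - 35+a^2 * (-12)+a^3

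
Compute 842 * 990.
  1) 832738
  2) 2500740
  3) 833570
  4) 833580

842 * 990 = 833580
4) 833580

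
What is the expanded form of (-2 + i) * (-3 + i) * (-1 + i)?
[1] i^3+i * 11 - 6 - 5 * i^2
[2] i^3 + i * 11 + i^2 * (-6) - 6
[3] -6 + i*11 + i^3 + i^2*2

Expanding (-2 + i) * (-3 + i) * (-1 + i):
= i^3 + i * 11 + i^2 * (-6) - 6
2) i^3 + i * 11 + i^2 * (-6) - 6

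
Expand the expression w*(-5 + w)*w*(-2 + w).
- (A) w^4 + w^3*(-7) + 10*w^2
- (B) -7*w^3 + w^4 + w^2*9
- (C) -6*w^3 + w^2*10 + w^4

Expanding w*(-5 + w)*w*(-2 + w):
= w^4 + w^3*(-7) + 10*w^2
A) w^4 + w^3*(-7) + 10*w^2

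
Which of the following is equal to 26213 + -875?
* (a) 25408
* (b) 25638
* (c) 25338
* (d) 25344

26213 + -875 = 25338
c) 25338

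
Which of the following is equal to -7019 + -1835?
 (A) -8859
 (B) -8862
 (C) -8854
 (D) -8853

-7019 + -1835 = -8854
C) -8854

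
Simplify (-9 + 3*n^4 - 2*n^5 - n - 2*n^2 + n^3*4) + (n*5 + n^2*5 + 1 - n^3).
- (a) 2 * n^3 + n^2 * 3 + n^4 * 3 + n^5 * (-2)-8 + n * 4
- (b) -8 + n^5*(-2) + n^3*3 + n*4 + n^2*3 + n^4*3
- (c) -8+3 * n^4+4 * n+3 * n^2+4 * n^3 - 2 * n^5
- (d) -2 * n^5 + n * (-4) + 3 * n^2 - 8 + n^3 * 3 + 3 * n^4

Adding the polynomials and combining like terms:
(-9 + 3*n^4 - 2*n^5 - n - 2*n^2 + n^3*4) + (n*5 + n^2*5 + 1 - n^3)
= -8 + n^5*(-2) + n^3*3 + n*4 + n^2*3 + n^4*3
b) -8 + n^5*(-2) + n^3*3 + n*4 + n^2*3 + n^4*3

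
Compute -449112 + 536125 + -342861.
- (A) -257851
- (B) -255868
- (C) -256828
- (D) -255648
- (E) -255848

First: -449112 + 536125 = 87013
Then: 87013 + -342861 = -255848
E) -255848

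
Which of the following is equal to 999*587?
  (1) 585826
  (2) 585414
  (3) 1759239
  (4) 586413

999 * 587 = 586413
4) 586413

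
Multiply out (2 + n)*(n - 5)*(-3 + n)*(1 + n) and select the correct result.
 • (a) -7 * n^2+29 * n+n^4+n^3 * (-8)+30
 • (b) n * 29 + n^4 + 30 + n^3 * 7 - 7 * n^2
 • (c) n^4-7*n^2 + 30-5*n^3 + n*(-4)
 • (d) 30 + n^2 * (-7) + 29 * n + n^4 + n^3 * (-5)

Expanding (2 + n)*(n - 5)*(-3 + n)*(1 + n):
= 30 + n^2 * (-7) + 29 * n + n^4 + n^3 * (-5)
d) 30 + n^2 * (-7) + 29 * n + n^4 + n^3 * (-5)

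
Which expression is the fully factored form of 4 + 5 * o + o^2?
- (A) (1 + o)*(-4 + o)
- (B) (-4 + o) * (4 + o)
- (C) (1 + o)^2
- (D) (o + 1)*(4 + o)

We need to factor 4 + 5 * o + o^2.
The factored form is (o + 1)*(4 + o).
D) (o + 1)*(4 + o)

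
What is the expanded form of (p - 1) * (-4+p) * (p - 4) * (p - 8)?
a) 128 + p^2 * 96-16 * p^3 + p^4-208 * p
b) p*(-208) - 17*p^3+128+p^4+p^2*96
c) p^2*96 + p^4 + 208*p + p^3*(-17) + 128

Expanding (p - 1) * (-4+p) * (p - 4) * (p - 8):
= p*(-208) - 17*p^3+128+p^4+p^2*96
b) p*(-208) - 17*p^3+128+p^4+p^2*96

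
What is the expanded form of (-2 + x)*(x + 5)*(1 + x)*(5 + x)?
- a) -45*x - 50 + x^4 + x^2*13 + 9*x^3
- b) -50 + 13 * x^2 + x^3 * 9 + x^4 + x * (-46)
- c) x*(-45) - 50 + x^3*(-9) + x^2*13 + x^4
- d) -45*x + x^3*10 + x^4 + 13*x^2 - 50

Expanding (-2 + x)*(x + 5)*(1 + x)*(5 + x):
= -45*x - 50 + x^4 + x^2*13 + 9*x^3
a) -45*x - 50 + x^4 + x^2*13 + 9*x^3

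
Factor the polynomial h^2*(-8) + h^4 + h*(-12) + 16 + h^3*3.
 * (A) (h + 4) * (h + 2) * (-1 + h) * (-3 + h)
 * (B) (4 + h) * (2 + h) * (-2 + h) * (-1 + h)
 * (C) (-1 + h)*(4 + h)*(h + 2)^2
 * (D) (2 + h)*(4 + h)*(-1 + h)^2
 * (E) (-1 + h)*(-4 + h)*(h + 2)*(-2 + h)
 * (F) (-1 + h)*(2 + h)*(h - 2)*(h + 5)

We need to factor h^2*(-8) + h^4 + h*(-12) + 16 + h^3*3.
The factored form is (4 + h) * (2 + h) * (-2 + h) * (-1 + h).
B) (4 + h) * (2 + h) * (-2 + h) * (-1 + h)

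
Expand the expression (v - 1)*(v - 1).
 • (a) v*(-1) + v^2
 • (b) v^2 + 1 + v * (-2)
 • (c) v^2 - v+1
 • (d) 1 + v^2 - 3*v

Expanding (v - 1)*(v - 1):
= v^2 + 1 + v * (-2)
b) v^2 + 1 + v * (-2)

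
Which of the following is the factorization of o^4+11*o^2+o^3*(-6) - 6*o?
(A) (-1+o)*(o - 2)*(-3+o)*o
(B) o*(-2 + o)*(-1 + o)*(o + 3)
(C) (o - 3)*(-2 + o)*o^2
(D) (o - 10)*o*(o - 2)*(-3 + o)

We need to factor o^4+11*o^2+o^3*(-6) - 6*o.
The factored form is (-1+o)*(o - 2)*(-3+o)*o.
A) (-1+o)*(o - 2)*(-3+o)*o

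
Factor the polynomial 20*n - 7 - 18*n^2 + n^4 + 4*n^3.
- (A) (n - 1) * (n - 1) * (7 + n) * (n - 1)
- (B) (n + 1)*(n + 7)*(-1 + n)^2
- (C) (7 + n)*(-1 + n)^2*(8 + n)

We need to factor 20*n - 7 - 18*n^2 + n^4 + 4*n^3.
The factored form is (n - 1) * (n - 1) * (7 + n) * (n - 1).
A) (n - 1) * (n - 1) * (7 + n) * (n - 1)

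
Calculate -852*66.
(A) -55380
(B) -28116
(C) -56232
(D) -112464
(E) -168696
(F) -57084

-852 * 66 = -56232
C) -56232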